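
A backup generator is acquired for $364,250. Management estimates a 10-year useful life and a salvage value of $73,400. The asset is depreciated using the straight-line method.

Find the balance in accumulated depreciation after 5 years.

$145,425

Depreciable base = $364,250 − $73,400 = $290,850.
Annual expense = $290,850 / 10 = $29,085.
End of year 1: book value $335,165.
End of year 2: book value $306,080.
End of year 3: book value $276,995.
End of year 4: book value $247,910.
End of year 5: book value $218,825.
Accumulated through year 5 = $364,250 − $218,825 = $145,425.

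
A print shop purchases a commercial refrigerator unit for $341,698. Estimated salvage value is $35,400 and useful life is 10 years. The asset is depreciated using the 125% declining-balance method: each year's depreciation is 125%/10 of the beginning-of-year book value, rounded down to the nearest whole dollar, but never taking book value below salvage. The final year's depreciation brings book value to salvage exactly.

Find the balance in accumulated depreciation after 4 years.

Depreciable base = $341,698 − $35,400 = $306,298.
Year 1: ⌊$341,698 × 125%/10⌋ = $42,712. Book value $298,986.
Year 2: ⌊$298,986 × 125%/10⌋ = $37,373. Book value $261,613.
Year 3: ⌊$261,613 × 125%/10⌋ = $32,701. Book value $228,912.
Year 4: ⌊$228,912 × 125%/10⌋ = $28,614. Book value $200,298.
Accumulated through year 4 = $341,698 − $200,298 = $141,400.

$141,400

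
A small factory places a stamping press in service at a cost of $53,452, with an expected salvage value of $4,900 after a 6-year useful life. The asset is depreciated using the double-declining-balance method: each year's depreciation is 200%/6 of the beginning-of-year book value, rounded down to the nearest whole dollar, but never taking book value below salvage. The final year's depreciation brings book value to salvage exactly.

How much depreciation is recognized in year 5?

$3,519

Depreciable base = $53,452 − $4,900 = $48,552.
Year 1: ⌊$53,452 × 200%/6⌋ = $17,817. Book value $35,635.
Year 2: ⌊$35,635 × 200%/6⌋ = $11,878. Book value $23,757.
Year 3: ⌊$23,757 × 200%/6⌋ = $7,919. Book value $15,838.
Year 4: ⌊$15,838 × 200%/6⌋ = $5,279. Book value $10,559.
Year 5: ⌊$10,559 × 200%/6⌋ = $3,519. Book value $7,040.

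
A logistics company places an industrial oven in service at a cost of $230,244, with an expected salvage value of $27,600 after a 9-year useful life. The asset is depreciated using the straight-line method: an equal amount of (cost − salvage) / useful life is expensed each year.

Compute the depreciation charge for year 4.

$22,516

Depreciable base = $230,244 − $27,600 = $202,644.
Annual expense = $202,644 / 9 = $22,516.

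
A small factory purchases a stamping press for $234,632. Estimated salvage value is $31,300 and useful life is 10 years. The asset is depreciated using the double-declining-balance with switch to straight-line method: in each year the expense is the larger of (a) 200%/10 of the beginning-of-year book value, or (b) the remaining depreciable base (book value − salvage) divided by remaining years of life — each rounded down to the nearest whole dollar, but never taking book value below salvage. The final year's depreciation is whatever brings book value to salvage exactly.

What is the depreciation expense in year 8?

Depreciable base = $234,632 − $31,300 = $203,332.
Year 1: DB = ⌊$234,632 × 200%/10⌋ = $46,926; SL = ⌊$203,332/10⌋ = $20,333 → take DB $46,926. Book value $187,706.
Year 2: DB = ⌊$187,706 × 200%/10⌋ = $37,541; SL = ⌊$156,406/9⌋ = $17,378 → take DB $37,541. Book value $150,165.
Year 3: DB = ⌊$150,165 × 200%/10⌋ = $30,033; SL = ⌊$118,865/8⌋ = $14,858 → take DB $30,033. Book value $120,132.
Year 4: DB = ⌊$120,132 × 200%/10⌋ = $24,026; SL = ⌊$88,832/7⌋ = $12,690 → take DB $24,026. Book value $96,106.
Year 5: DB = ⌊$96,106 × 200%/10⌋ = $19,221; SL = ⌊$64,806/6⌋ = $10,801 → take DB $19,221. Book value $76,885.
Year 6: DB = ⌊$76,885 × 200%/10⌋ = $15,377; SL = ⌊$45,585/5⌋ = $9,117 → take DB $15,377. Book value $61,508.
Year 7: DB = ⌊$61,508 × 200%/10⌋ = $12,301; SL = ⌊$30,208/4⌋ = $7,552 → take DB $12,301. Book value $49,207.
Year 8: DB = ⌊$49,207 × 200%/10⌋ = $9,841; SL = ⌊$17,907/3⌋ = $5,969 → take DB $9,841. Book value $39,366.

$9,841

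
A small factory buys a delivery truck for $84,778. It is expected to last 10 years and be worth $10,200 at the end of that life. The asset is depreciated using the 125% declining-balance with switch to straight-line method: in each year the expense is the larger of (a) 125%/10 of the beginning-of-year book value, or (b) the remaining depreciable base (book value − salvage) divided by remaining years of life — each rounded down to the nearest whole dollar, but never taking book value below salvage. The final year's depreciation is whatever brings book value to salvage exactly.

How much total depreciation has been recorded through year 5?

Depreciable base = $84,778 − $10,200 = $74,578.
Year 1: DB = ⌊$84,778 × 125%/10⌋ = $10,597; SL = ⌊$74,578/10⌋ = $7,457 → take DB $10,597. Book value $74,181.
Year 2: DB = ⌊$74,181 × 125%/10⌋ = $9,272; SL = ⌊$63,981/9⌋ = $7,109 → take DB $9,272. Book value $64,909.
Year 3: DB = ⌊$64,909 × 125%/10⌋ = $8,113; SL = ⌊$54,709/8⌋ = $6,838 → take DB $8,113. Book value $56,796.
Year 4: DB = ⌊$56,796 × 125%/10⌋ = $7,099; SL = ⌊$46,596/7⌋ = $6,656 → take DB $7,099. Book value $49,697.
Year 5: DB = ⌊$49,697 × 125%/10⌋ = $6,212; SL = ⌊$39,497/6⌋ = $6,582 → take SL $6,582. Book value $43,115.
Accumulated through year 5 = $84,778 − $43,115 = $41,663.

$41,663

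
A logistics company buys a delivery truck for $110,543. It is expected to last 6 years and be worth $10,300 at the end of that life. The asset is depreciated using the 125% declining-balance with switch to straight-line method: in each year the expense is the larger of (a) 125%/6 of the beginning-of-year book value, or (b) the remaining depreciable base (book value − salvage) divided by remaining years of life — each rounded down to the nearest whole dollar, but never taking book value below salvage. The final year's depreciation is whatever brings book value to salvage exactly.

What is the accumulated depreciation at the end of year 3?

Depreciable base = $110,543 − $10,300 = $100,243.
Year 1: DB = ⌊$110,543 × 125%/6⌋ = $23,029; SL = ⌊$100,243/6⌋ = $16,707 → take DB $23,029. Book value $87,514.
Year 2: DB = ⌊$87,514 × 125%/6⌋ = $18,232; SL = ⌊$77,214/5⌋ = $15,442 → take DB $18,232. Book value $69,282.
Year 3: DB = ⌊$69,282 × 125%/6⌋ = $14,433; SL = ⌊$58,982/4⌋ = $14,745 → take SL $14,745. Book value $54,537.
Accumulated through year 3 = $110,543 − $54,537 = $56,006.

$56,006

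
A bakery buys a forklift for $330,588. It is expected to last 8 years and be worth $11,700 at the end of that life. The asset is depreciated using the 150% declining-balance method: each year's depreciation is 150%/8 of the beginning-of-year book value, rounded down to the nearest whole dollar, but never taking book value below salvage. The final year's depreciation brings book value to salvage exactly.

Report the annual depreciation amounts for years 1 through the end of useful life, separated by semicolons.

$61,985; $50,363; $40,920; $33,247; $27,013; $21,948; $17,833; $65,579

Depreciable base = $330,588 − $11,700 = $318,888.
Year 1: ⌊$330,588 × 150%/8⌋ = $61,985. Book value $268,603.
Year 2: ⌊$268,603 × 150%/8⌋ = $50,363. Book value $218,240.
Year 3: ⌊$218,240 × 150%/8⌋ = $40,920. Book value $177,320.
Year 4: ⌊$177,320 × 150%/8⌋ = $33,247. Book value $144,073.
Year 5: ⌊$144,073 × 150%/8⌋ = $27,013. Book value $117,060.
Year 6: ⌊$117,060 × 150%/8⌋ = $21,948. Book value $95,112.
Year 7: ⌊$95,112 × 150%/8⌋ = $17,833. Book value $77,279.
Year 8 (final): $77,279 − $11,700 = $65,579. Book value $11,700.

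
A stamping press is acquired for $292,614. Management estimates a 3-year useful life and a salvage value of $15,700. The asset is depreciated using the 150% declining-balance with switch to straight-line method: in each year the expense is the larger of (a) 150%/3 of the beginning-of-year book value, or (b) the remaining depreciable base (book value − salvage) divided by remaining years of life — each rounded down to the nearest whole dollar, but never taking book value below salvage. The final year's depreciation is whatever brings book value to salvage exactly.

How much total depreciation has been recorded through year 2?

Depreciable base = $292,614 − $15,700 = $276,914.
Year 1: DB = ⌊$292,614 × 150%/3⌋ = $146,307; SL = ⌊$276,914/3⌋ = $92,304 → take DB $146,307. Book value $146,307.
Year 2: DB = ⌊$146,307 × 150%/3⌋ = $73,153; SL = ⌊$130,607/2⌋ = $65,303 → take DB $73,153. Book value $73,154.
Accumulated through year 2 = $292,614 − $73,154 = $219,460.

$219,460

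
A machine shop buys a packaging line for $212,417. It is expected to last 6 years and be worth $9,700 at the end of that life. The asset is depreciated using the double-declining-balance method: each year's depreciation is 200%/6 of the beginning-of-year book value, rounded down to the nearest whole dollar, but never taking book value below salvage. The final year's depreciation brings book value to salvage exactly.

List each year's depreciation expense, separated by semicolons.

Depreciable base = $212,417 − $9,700 = $202,717.
Year 1: ⌊$212,417 × 200%/6⌋ = $70,805. Book value $141,612.
Year 2: ⌊$141,612 × 200%/6⌋ = $47,204. Book value $94,408.
Year 3: ⌊$94,408 × 200%/6⌋ = $31,469. Book value $62,939.
Year 4: ⌊$62,939 × 200%/6⌋ = $20,979. Book value $41,960.
Year 5: ⌊$41,960 × 200%/6⌋ = $13,986. Book value $27,974.
Year 6 (final): $27,974 − $9,700 = $18,274. Book value $9,700.

$70,805; $47,204; $31,469; $20,979; $13,986; $18,274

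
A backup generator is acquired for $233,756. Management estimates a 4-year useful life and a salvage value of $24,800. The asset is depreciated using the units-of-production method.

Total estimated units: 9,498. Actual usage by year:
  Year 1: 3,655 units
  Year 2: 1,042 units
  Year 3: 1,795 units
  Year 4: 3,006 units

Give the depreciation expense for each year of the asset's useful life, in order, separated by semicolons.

Depreciable base = $233,756 − $24,800 = $208,956.
Rate = $208,956 / 9,498 units = $22 per unit.
Year 1: 3,655 × $22 = $80,410. Book value $153,346.
Year 2: 1,042 × $22 = $22,924. Book value $130,422.
Year 3: 1,795 × $22 = $39,490. Book value $90,932.
Year 4: 3,006 × $22 = $66,132. Book value $24,800.

$80,410; $22,924; $39,490; $66,132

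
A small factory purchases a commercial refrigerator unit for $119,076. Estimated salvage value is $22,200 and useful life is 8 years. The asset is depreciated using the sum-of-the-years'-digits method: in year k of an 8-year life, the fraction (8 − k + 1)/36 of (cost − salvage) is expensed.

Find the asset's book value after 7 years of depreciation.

$24,891

Depreciable base = $119,076 − $22,200 = $96,876.
Sum of the years' digits = 8+7+6+5+4+3+2+1 = 36.
Year 1: $96,876 × 8/36 = $21,528. Book value $97,548.
Year 2: $96,876 × 7/36 = $18,837. Book value $78,711.
Year 3: $96,876 × 6/36 = $16,146. Book value $62,565.
Year 4: $96,876 × 5/36 = $13,455. Book value $49,110.
Year 5: $96,876 × 4/36 = $10,764. Book value $38,346.
Year 6: $96,876 × 3/36 = $8,073. Book value $30,273.
Year 7: $96,876 × 2/36 = $5,382. Book value $24,891.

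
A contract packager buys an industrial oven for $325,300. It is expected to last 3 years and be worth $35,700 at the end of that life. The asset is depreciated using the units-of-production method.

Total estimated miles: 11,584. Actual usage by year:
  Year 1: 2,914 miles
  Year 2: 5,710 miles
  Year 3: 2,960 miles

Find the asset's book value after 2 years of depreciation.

$109,700

Depreciable base = $325,300 − $35,700 = $289,600.
Rate = $289,600 / 11,584 miles = $25 per mile.
Year 1: 2,914 × $25 = $72,850. Book value $252,450.
Year 2: 5,710 × $25 = $142,750. Book value $109,700.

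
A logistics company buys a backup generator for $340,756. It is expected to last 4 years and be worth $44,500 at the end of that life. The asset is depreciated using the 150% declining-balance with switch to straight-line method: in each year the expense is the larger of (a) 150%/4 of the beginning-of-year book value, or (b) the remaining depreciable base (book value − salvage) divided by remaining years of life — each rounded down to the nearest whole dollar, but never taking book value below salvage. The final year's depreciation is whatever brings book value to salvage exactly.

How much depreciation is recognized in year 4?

Depreciable base = $340,756 − $44,500 = $296,256.
Year 1: DB = ⌊$340,756 × 150%/4⌋ = $127,783; SL = ⌊$296,256/4⌋ = $74,064 → take DB $127,783. Book value $212,973.
Year 2: DB = ⌊$212,973 × 150%/4⌋ = $79,864; SL = ⌊$168,473/3⌋ = $56,157 → take DB $79,864. Book value $133,109.
Year 3: DB = ⌊$133,109 × 150%/4⌋ = $49,915; SL = ⌊$88,609/2⌋ = $44,304 → take DB $49,915. Book value $83,194.
Year 4 (final): $83,194 − $44,500 = $38,694. Book value $44,500.

$38,694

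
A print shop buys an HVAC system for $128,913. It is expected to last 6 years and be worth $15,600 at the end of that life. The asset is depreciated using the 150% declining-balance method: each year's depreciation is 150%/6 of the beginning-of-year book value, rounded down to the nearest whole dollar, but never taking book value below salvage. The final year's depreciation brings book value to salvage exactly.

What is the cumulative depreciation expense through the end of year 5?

Depreciable base = $128,913 − $15,600 = $113,313.
Year 1: ⌊$128,913 × 150%/6⌋ = $32,228. Book value $96,685.
Year 2: ⌊$96,685 × 150%/6⌋ = $24,171. Book value $72,514.
Year 3: ⌊$72,514 × 150%/6⌋ = $18,128. Book value $54,386.
Year 4: ⌊$54,386 × 150%/6⌋ = $13,596. Book value $40,790.
Year 5: ⌊$40,790 × 150%/6⌋ = $10,197. Book value $30,593.
Accumulated through year 5 = $128,913 − $30,593 = $98,320.

$98,320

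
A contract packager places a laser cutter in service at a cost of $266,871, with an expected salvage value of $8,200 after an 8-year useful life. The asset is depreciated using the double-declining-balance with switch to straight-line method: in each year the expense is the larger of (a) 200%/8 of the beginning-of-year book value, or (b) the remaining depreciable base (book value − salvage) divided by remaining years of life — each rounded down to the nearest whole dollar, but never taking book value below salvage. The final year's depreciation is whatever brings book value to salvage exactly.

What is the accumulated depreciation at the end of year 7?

$240,294

Depreciable base = $266,871 − $8,200 = $258,671.
Year 1: DB = ⌊$266,871 × 200%/8⌋ = $66,717; SL = ⌊$258,671/8⌋ = $32,333 → take DB $66,717. Book value $200,154.
Year 2: DB = ⌊$200,154 × 200%/8⌋ = $50,038; SL = ⌊$191,954/7⌋ = $27,422 → take DB $50,038. Book value $150,116.
Year 3: DB = ⌊$150,116 × 200%/8⌋ = $37,529; SL = ⌊$141,916/6⌋ = $23,652 → take DB $37,529. Book value $112,587.
Year 4: DB = ⌊$112,587 × 200%/8⌋ = $28,146; SL = ⌊$104,387/5⌋ = $20,877 → take DB $28,146. Book value $84,441.
Year 5: DB = ⌊$84,441 × 200%/8⌋ = $21,110; SL = ⌊$76,241/4⌋ = $19,060 → take DB $21,110. Book value $63,331.
Year 6: DB = ⌊$63,331 × 200%/8⌋ = $15,832; SL = ⌊$55,131/3⌋ = $18,377 → take SL $18,377. Book value $44,954.
Year 7: DB = ⌊$44,954 × 200%/8⌋ = $11,238; SL = ⌊$36,754/2⌋ = $18,377 → take SL $18,377. Book value $26,577.
Accumulated through year 7 = $266,871 − $26,577 = $240,294.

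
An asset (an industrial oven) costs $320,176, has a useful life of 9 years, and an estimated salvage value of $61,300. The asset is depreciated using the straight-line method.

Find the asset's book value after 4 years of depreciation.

$205,120

Depreciable base = $320,176 − $61,300 = $258,876.
Annual expense = $258,876 / 9 = $28,764.
End of year 1: book value $291,412.
End of year 2: book value $262,648.
End of year 3: book value $233,884.
End of year 4: book value $205,120.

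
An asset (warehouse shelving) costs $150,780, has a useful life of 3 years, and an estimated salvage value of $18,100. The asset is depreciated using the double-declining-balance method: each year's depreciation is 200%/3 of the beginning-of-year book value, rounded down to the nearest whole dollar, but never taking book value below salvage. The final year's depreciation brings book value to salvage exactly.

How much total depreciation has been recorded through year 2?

Depreciable base = $150,780 − $18,100 = $132,680.
Year 1: ⌊$150,780 × 200%/3⌋ = $100,520. Book value $50,260.
Year 2: ⌊$50,260 × 200%/3⌋ = $33,506, capped at $32,160. Book value $18,100.
Accumulated through year 2 = $150,780 − $18,100 = $132,680.

$132,680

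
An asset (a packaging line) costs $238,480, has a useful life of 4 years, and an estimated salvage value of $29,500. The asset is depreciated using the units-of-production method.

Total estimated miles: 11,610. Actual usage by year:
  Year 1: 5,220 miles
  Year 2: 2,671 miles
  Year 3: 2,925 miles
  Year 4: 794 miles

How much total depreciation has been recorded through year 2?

Depreciable base = $238,480 − $29,500 = $208,980.
Rate = $208,980 / 11,610 miles = $18 per mile.
Year 1: 5,220 × $18 = $93,960. Book value $144,520.
Year 2: 2,671 × $18 = $48,078. Book value $96,442.
Accumulated through year 2 = $238,480 − $96,442 = $142,038.

$142,038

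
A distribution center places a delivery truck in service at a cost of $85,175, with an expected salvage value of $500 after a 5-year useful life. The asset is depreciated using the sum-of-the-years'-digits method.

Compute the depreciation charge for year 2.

Depreciable base = $85,175 − $500 = $84,675.
Sum of the years' digits = 5+4+3+2+1 = 15.
Year 1: $84,675 × 5/15 = $28,225. Book value $56,950.
Year 2: $84,675 × 4/15 = $22,580. Book value $34,370.

$22,580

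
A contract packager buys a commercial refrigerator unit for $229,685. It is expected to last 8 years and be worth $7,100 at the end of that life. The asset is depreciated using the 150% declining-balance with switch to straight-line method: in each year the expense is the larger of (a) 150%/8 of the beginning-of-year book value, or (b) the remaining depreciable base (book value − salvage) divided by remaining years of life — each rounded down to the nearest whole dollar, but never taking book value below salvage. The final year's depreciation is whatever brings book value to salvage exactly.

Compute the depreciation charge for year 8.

Depreciable base = $229,685 − $7,100 = $222,585.
Year 1: DB = ⌊$229,685 × 150%/8⌋ = $43,065; SL = ⌊$222,585/8⌋ = $27,823 → take DB $43,065. Book value $186,620.
Year 2: DB = ⌊$186,620 × 150%/8⌋ = $34,991; SL = ⌊$179,520/7⌋ = $25,645 → take DB $34,991. Book value $151,629.
Year 3: DB = ⌊$151,629 × 150%/8⌋ = $28,430; SL = ⌊$144,529/6⌋ = $24,088 → take DB $28,430. Book value $123,199.
Year 4: DB = ⌊$123,199 × 150%/8⌋ = $23,099; SL = ⌊$116,099/5⌋ = $23,219 → take SL $23,219. Book value $99,980.
Year 5: DB = ⌊$99,980 × 150%/8⌋ = $18,746; SL = ⌊$92,880/4⌋ = $23,220 → take SL $23,220. Book value $76,760.
Year 6: DB = ⌊$76,760 × 150%/8⌋ = $14,392; SL = ⌊$69,660/3⌋ = $23,220 → take SL $23,220. Book value $53,540.
Year 7: DB = ⌊$53,540 × 150%/8⌋ = $10,038; SL = ⌊$46,440/2⌋ = $23,220 → take SL $23,220. Book value $30,320.
Year 8 (final): $30,320 − $7,100 = $23,220. Book value $7,100.

$23,220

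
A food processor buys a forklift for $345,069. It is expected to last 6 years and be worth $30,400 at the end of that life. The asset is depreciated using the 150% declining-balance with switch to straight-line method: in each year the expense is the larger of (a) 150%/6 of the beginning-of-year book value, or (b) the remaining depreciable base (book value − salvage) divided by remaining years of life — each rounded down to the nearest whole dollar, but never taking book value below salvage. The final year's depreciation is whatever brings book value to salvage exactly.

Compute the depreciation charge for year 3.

$48,525

Depreciable base = $345,069 − $30,400 = $314,669.
Year 1: DB = ⌊$345,069 × 150%/6⌋ = $86,267; SL = ⌊$314,669/6⌋ = $52,444 → take DB $86,267. Book value $258,802.
Year 2: DB = ⌊$258,802 × 150%/6⌋ = $64,700; SL = ⌊$228,402/5⌋ = $45,680 → take DB $64,700. Book value $194,102.
Year 3: DB = ⌊$194,102 × 150%/6⌋ = $48,525; SL = ⌊$163,702/4⌋ = $40,925 → take DB $48,525. Book value $145,577.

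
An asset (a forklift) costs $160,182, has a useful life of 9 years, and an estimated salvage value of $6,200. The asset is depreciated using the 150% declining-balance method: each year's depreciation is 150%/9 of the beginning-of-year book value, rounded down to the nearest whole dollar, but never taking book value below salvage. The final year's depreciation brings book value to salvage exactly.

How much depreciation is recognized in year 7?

Depreciable base = $160,182 − $6,200 = $153,982.
Year 1: ⌊$160,182 × 150%/9⌋ = $26,697. Book value $133,485.
Year 2: ⌊$133,485 × 150%/9⌋ = $22,247. Book value $111,238.
Year 3: ⌊$111,238 × 150%/9⌋ = $18,539. Book value $92,699.
Year 4: ⌊$92,699 × 150%/9⌋ = $15,449. Book value $77,250.
Year 5: ⌊$77,250 × 150%/9⌋ = $12,875. Book value $64,375.
Year 6: ⌊$64,375 × 150%/9⌋ = $10,729. Book value $53,646.
Year 7: ⌊$53,646 × 150%/9⌋ = $8,941. Book value $44,705.

$8,941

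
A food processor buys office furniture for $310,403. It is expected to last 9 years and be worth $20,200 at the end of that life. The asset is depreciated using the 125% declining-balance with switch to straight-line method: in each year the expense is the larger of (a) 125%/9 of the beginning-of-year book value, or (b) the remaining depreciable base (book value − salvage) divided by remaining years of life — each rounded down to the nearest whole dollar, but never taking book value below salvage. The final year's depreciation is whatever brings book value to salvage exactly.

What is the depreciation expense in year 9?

$29,667

Depreciable base = $310,403 − $20,200 = $290,203.
Year 1: DB = ⌊$310,403 × 125%/9⌋ = $43,111; SL = ⌊$290,203/9⌋ = $32,244 → take DB $43,111. Book value $267,292.
Year 2: DB = ⌊$267,292 × 125%/9⌋ = $37,123; SL = ⌊$247,092/8⌋ = $30,886 → take DB $37,123. Book value $230,169.
Year 3: DB = ⌊$230,169 × 125%/9⌋ = $31,967; SL = ⌊$209,969/7⌋ = $29,995 → take DB $31,967. Book value $198,202.
Year 4: DB = ⌊$198,202 × 125%/9⌋ = $27,528; SL = ⌊$178,002/6⌋ = $29,667 → take SL $29,667. Book value $168,535.
Year 5: DB = ⌊$168,535 × 125%/9⌋ = $23,407; SL = ⌊$148,335/5⌋ = $29,667 → take SL $29,667. Book value $138,868.
Year 6: DB = ⌊$138,868 × 125%/9⌋ = $19,287; SL = ⌊$118,668/4⌋ = $29,667 → take SL $29,667. Book value $109,201.
Year 7: DB = ⌊$109,201 × 125%/9⌋ = $15,166; SL = ⌊$89,001/3⌋ = $29,667 → take SL $29,667. Book value $79,534.
Year 8: DB = ⌊$79,534 × 125%/9⌋ = $11,046; SL = ⌊$59,334/2⌋ = $29,667 → take SL $29,667. Book value $49,867.
Year 9 (final): $49,867 − $20,200 = $29,667. Book value $20,200.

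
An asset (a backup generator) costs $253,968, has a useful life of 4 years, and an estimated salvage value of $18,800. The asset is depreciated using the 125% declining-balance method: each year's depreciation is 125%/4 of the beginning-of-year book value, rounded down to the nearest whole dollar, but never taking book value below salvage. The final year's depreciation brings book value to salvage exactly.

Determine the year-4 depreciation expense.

$63,728

Depreciable base = $253,968 − $18,800 = $235,168.
Year 1: ⌊$253,968 × 125%/4⌋ = $79,365. Book value $174,603.
Year 2: ⌊$174,603 × 125%/4⌋ = $54,563. Book value $120,040.
Year 3: ⌊$120,040 × 125%/4⌋ = $37,512. Book value $82,528.
Year 4 (final): $82,528 − $18,800 = $63,728. Book value $18,800.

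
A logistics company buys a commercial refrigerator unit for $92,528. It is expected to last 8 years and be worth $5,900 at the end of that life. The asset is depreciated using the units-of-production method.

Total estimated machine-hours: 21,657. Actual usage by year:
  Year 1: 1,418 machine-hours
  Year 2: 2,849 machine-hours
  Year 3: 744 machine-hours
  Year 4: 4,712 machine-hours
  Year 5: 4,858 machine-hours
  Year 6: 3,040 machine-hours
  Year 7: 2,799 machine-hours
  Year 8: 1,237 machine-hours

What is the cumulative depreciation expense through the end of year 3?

Depreciable base = $92,528 − $5,900 = $86,628.
Rate = $86,628 / 21,657 machine-hours = $4 per machine-hour.
Year 1: 1,418 × $4 = $5,672. Book value $86,856.
Year 2: 2,849 × $4 = $11,396. Book value $75,460.
Year 3: 744 × $4 = $2,976. Book value $72,484.
Accumulated through year 3 = $92,528 − $72,484 = $20,044.

$20,044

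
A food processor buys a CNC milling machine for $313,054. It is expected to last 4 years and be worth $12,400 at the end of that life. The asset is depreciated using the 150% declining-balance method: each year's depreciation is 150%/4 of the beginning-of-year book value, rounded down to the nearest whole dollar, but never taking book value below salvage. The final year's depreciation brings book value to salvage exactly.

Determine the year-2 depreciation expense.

$73,372

Depreciable base = $313,054 − $12,400 = $300,654.
Year 1: ⌊$313,054 × 150%/4⌋ = $117,395. Book value $195,659.
Year 2: ⌊$195,659 × 150%/4⌋ = $73,372. Book value $122,287.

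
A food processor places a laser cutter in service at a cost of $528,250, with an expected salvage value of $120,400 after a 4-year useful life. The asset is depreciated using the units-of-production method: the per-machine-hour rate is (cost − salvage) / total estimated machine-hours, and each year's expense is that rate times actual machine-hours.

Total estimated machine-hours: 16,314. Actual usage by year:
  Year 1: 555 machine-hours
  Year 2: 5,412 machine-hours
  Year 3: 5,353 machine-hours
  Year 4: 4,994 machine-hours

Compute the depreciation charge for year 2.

$135,300

Depreciable base = $528,250 − $120,400 = $407,850.
Rate = $407,850 / 16,314 machine-hours = $25 per machine-hour.
Year 1: 555 × $25 = $13,875. Book value $514,375.
Year 2: 5,412 × $25 = $135,300. Book value $379,075.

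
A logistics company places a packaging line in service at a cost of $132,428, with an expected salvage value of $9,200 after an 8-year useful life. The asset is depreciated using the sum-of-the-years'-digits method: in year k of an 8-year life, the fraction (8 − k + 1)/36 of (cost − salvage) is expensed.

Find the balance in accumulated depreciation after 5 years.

Depreciable base = $132,428 − $9,200 = $123,228.
Sum of the years' digits = 8+7+6+5+4+3+2+1 = 36.
Year 1: $123,228 × 8/36 = $27,384. Book value $105,044.
Year 2: $123,228 × 7/36 = $23,961. Book value $81,083.
Year 3: $123,228 × 6/36 = $20,538. Book value $60,545.
Year 4: $123,228 × 5/36 = $17,115. Book value $43,430.
Year 5: $123,228 × 4/36 = $13,692. Book value $29,738.
Accumulated through year 5 = $132,428 − $29,738 = $102,690.

$102,690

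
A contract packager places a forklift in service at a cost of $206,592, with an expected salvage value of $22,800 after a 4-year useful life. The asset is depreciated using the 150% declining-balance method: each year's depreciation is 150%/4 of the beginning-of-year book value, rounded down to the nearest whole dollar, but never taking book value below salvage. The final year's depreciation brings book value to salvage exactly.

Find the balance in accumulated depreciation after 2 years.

$125,892

Depreciable base = $206,592 − $22,800 = $183,792.
Year 1: ⌊$206,592 × 150%/4⌋ = $77,472. Book value $129,120.
Year 2: ⌊$129,120 × 150%/4⌋ = $48,420. Book value $80,700.
Accumulated through year 2 = $206,592 − $80,700 = $125,892.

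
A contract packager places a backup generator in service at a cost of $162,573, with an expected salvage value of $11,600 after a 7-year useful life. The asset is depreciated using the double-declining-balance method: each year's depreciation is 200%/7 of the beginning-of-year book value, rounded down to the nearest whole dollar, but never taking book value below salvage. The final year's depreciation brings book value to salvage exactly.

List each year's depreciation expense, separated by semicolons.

$46,449; $33,178; $23,698; $16,928; $12,091; $8,636; $9,993

Depreciable base = $162,573 − $11,600 = $150,973.
Year 1: ⌊$162,573 × 200%/7⌋ = $46,449. Book value $116,124.
Year 2: ⌊$116,124 × 200%/7⌋ = $33,178. Book value $82,946.
Year 3: ⌊$82,946 × 200%/7⌋ = $23,698. Book value $59,248.
Year 4: ⌊$59,248 × 200%/7⌋ = $16,928. Book value $42,320.
Year 5: ⌊$42,320 × 200%/7⌋ = $12,091. Book value $30,229.
Year 6: ⌊$30,229 × 200%/7⌋ = $8,636. Book value $21,593.
Year 7 (final): $21,593 − $11,600 = $9,993. Book value $11,600.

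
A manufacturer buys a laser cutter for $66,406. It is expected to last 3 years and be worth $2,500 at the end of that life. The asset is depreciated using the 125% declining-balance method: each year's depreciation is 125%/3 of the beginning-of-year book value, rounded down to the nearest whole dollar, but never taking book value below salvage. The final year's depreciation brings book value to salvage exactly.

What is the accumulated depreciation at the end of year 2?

$43,809

Depreciable base = $66,406 − $2,500 = $63,906.
Year 1: ⌊$66,406 × 125%/3⌋ = $27,669. Book value $38,737.
Year 2: ⌊$38,737 × 125%/3⌋ = $16,140. Book value $22,597.
Accumulated through year 2 = $66,406 − $22,597 = $43,809.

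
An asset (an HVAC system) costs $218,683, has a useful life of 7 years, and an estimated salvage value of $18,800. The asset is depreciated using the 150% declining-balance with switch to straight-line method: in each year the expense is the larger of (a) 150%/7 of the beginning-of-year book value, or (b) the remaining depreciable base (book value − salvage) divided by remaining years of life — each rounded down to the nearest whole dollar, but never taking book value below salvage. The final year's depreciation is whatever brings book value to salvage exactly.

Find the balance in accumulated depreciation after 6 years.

Depreciable base = $218,683 − $18,800 = $199,883.
Year 1: DB = ⌊$218,683 × 150%/7⌋ = $46,860; SL = ⌊$199,883/7⌋ = $28,554 → take DB $46,860. Book value $171,823.
Year 2: DB = ⌊$171,823 × 150%/7⌋ = $36,819; SL = ⌊$153,023/6⌋ = $25,503 → take DB $36,819. Book value $135,004.
Year 3: DB = ⌊$135,004 × 150%/7⌋ = $28,929; SL = ⌊$116,204/5⌋ = $23,240 → take DB $28,929. Book value $106,075.
Year 4: DB = ⌊$106,075 × 150%/7⌋ = $22,730; SL = ⌊$87,275/4⌋ = $21,818 → take DB $22,730. Book value $83,345.
Year 5: DB = ⌊$83,345 × 150%/7⌋ = $17,859; SL = ⌊$64,545/3⌋ = $21,515 → take SL $21,515. Book value $61,830.
Year 6: DB = ⌊$61,830 × 150%/7⌋ = $13,249; SL = ⌊$43,030/2⌋ = $21,515 → take SL $21,515. Book value $40,315.
Accumulated through year 6 = $218,683 − $40,315 = $178,368.

$178,368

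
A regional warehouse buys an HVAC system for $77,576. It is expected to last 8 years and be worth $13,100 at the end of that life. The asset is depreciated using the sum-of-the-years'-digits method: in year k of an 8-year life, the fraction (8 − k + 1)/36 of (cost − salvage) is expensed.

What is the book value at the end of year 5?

$23,846

Depreciable base = $77,576 − $13,100 = $64,476.
Sum of the years' digits = 8+7+6+5+4+3+2+1 = 36.
Year 1: $64,476 × 8/36 = $14,328. Book value $63,248.
Year 2: $64,476 × 7/36 = $12,537. Book value $50,711.
Year 3: $64,476 × 6/36 = $10,746. Book value $39,965.
Year 4: $64,476 × 5/36 = $8,955. Book value $31,010.
Year 5: $64,476 × 4/36 = $7,164. Book value $23,846.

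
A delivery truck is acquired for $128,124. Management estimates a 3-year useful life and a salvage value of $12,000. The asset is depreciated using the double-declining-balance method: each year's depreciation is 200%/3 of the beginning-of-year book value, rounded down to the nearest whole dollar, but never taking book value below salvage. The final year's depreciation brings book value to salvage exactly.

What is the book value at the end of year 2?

$14,236

Depreciable base = $128,124 − $12,000 = $116,124.
Year 1: ⌊$128,124 × 200%/3⌋ = $85,416. Book value $42,708.
Year 2: ⌊$42,708 × 200%/3⌋ = $28,472. Book value $14,236.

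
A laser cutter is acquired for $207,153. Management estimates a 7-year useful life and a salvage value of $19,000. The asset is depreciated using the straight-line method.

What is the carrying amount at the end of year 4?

$99,637

Depreciable base = $207,153 − $19,000 = $188,153.
Annual expense = $188,153 / 7 = $26,879.
End of year 1: book value $180,274.
End of year 2: book value $153,395.
End of year 3: book value $126,516.
End of year 4: book value $99,637.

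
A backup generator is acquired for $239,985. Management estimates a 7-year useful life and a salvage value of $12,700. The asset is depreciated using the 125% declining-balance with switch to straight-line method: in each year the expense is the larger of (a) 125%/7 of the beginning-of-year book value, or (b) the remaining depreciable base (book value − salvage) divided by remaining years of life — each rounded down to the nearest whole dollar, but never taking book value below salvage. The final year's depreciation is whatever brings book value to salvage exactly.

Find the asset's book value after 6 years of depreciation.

Depreciable base = $239,985 − $12,700 = $227,285.
Year 1: DB = ⌊$239,985 × 125%/7⌋ = $42,854; SL = ⌊$227,285/7⌋ = $32,469 → take DB $42,854. Book value $197,131.
Year 2: DB = ⌊$197,131 × 125%/7⌋ = $35,201; SL = ⌊$184,431/6⌋ = $30,738 → take DB $35,201. Book value $161,930.
Year 3: DB = ⌊$161,930 × 125%/7⌋ = $28,916; SL = ⌊$149,230/5⌋ = $29,846 → take SL $29,846. Book value $132,084.
Year 4: DB = ⌊$132,084 × 125%/7⌋ = $23,586; SL = ⌊$119,384/4⌋ = $29,846 → take SL $29,846. Book value $102,238.
Year 5: DB = ⌊$102,238 × 125%/7⌋ = $18,256; SL = ⌊$89,538/3⌋ = $29,846 → take SL $29,846. Book value $72,392.
Year 6: DB = ⌊$72,392 × 125%/7⌋ = $12,927; SL = ⌊$59,692/2⌋ = $29,846 → take SL $29,846. Book value $42,546.

$42,546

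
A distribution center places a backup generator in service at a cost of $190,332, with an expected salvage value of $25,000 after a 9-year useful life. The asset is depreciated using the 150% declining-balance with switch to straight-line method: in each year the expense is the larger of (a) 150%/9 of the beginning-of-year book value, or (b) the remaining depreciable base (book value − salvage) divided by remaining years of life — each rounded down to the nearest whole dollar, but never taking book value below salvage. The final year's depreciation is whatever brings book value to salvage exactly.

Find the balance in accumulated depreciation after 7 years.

Depreciable base = $190,332 − $25,000 = $165,332.
Year 1: DB = ⌊$190,332 × 150%/9⌋ = $31,722; SL = ⌊$165,332/9⌋ = $18,370 → take DB $31,722. Book value $158,610.
Year 2: DB = ⌊$158,610 × 150%/9⌋ = $26,435; SL = ⌊$133,610/8⌋ = $16,701 → take DB $26,435. Book value $132,175.
Year 3: DB = ⌊$132,175 × 150%/9⌋ = $22,029; SL = ⌊$107,175/7⌋ = $15,310 → take DB $22,029. Book value $110,146.
Year 4: DB = ⌊$110,146 × 150%/9⌋ = $18,357; SL = ⌊$85,146/6⌋ = $14,191 → take DB $18,357. Book value $91,789.
Year 5: DB = ⌊$91,789 × 150%/9⌋ = $15,298; SL = ⌊$66,789/5⌋ = $13,357 → take DB $15,298. Book value $76,491.
Year 6: DB = ⌊$76,491 × 150%/9⌋ = $12,748; SL = ⌊$51,491/4⌋ = $12,872 → take SL $12,872. Book value $63,619.
Year 7: DB = ⌊$63,619 × 150%/9⌋ = $10,603; SL = ⌊$38,619/3⌋ = $12,873 → take SL $12,873. Book value $50,746.
Accumulated through year 7 = $190,332 − $50,746 = $139,586.

$139,586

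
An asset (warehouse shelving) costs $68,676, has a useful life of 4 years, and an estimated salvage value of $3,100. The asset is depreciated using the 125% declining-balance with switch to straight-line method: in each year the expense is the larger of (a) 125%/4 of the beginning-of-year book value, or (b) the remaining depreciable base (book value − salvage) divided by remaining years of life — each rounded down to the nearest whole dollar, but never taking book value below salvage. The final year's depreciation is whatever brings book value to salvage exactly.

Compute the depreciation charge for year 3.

Depreciable base = $68,676 − $3,100 = $65,576.
Year 1: DB = ⌊$68,676 × 125%/4⌋ = $21,461; SL = ⌊$65,576/4⌋ = $16,394 → take DB $21,461. Book value $47,215.
Year 2: DB = ⌊$47,215 × 125%/4⌋ = $14,754; SL = ⌊$44,115/3⌋ = $14,705 → take DB $14,754. Book value $32,461.
Year 3: DB = ⌊$32,461 × 125%/4⌋ = $10,144; SL = ⌊$29,361/2⌋ = $14,680 → take SL $14,680. Book value $17,781.

$14,680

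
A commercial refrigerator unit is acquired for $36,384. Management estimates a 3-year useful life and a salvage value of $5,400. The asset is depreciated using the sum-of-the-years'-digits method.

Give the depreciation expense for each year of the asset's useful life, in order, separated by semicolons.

Depreciable base = $36,384 − $5,400 = $30,984.
Sum of the years' digits = 3+2+1 = 6.
Year 1: $30,984 × 3/6 = $15,492. Book value $20,892.
Year 2: $30,984 × 2/6 = $10,328. Book value $10,564.
Year 3: $30,984 × 1/6 = $5,164. Book value $5,400.

$15,492; $10,328; $5,164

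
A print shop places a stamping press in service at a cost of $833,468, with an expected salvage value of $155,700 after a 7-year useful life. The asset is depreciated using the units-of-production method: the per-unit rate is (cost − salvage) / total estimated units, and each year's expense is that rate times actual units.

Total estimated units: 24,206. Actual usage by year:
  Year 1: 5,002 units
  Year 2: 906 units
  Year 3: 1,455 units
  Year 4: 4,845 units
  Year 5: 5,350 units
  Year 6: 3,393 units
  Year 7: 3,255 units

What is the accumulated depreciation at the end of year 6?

Depreciable base = $833,468 − $155,700 = $677,768.
Rate = $677,768 / 24,206 units = $28 per unit.
Year 1: 5,002 × $28 = $140,056. Book value $693,412.
Year 2: 906 × $28 = $25,368. Book value $668,044.
Year 3: 1,455 × $28 = $40,740. Book value $627,304.
Year 4: 4,845 × $28 = $135,660. Book value $491,644.
Year 5: 5,350 × $28 = $149,800. Book value $341,844.
Year 6: 3,393 × $28 = $95,004. Book value $246,840.
Accumulated through year 6 = $833,468 − $246,840 = $586,628.

$586,628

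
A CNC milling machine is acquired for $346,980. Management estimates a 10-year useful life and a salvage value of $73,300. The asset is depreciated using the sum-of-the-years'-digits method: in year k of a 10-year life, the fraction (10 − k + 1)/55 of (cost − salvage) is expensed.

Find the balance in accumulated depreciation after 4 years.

$169,184

Depreciable base = $346,980 − $73,300 = $273,680.
Sum of the years' digits = 10+9+8+7+6+5+4+3+2+1 = 55.
Year 1: $273,680 × 10/55 = $49,760. Book value $297,220.
Year 2: $273,680 × 9/55 = $44,784. Book value $252,436.
Year 3: $273,680 × 8/55 = $39,808. Book value $212,628.
Year 4: $273,680 × 7/55 = $34,832. Book value $177,796.
Accumulated through year 4 = $346,980 − $177,796 = $169,184.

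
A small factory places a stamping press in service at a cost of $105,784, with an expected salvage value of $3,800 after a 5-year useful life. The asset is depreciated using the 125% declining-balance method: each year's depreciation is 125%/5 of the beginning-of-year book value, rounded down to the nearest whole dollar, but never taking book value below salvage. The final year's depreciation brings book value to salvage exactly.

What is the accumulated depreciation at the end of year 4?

$72,313

Depreciable base = $105,784 − $3,800 = $101,984.
Year 1: ⌊$105,784 × 125%/5⌋ = $26,446. Book value $79,338.
Year 2: ⌊$79,338 × 125%/5⌋ = $19,834. Book value $59,504.
Year 3: ⌊$59,504 × 125%/5⌋ = $14,876. Book value $44,628.
Year 4: ⌊$44,628 × 125%/5⌋ = $11,157. Book value $33,471.
Accumulated through year 4 = $105,784 − $33,471 = $72,313.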